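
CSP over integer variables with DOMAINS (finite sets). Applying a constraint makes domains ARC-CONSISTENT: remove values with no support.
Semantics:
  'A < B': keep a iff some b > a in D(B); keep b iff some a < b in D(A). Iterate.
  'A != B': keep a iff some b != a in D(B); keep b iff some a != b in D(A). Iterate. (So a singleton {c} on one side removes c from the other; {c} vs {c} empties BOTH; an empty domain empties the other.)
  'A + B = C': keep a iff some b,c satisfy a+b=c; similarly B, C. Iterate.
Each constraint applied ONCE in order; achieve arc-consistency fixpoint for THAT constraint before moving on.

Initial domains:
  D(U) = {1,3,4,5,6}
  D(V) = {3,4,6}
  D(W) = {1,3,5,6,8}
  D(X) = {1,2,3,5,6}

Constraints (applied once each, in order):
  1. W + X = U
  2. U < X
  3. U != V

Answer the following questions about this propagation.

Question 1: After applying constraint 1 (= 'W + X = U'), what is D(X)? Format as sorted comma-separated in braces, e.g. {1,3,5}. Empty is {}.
Answer: {1,2,3,5}

Derivation:
Constraint 1 (W + X = U) on D(W)={1,3,5,6,8} D(X)={1,2,3,5,6} D(U)={1,3,4,5,6}: W {1,3,5,6,8}->{1,3,5}; X {1,2,3,5,6}->{1,2,3,5}; U {1,3,4,5,6}->{3,4,5,6}
So after constraint 1: D(X) = {1,2,3,5}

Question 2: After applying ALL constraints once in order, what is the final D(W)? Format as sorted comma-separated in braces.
Constraint 1 (W + X = U) on D(W)={1,3,5,6,8} D(X)={1,2,3,5,6} D(U)={1,3,4,5,6}: W {1,3,5,6,8}->{1,3,5}; X {1,2,3,5,6}->{1,2,3,5}; U {1,3,4,5,6}->{3,4,5,6}
Constraint 2 (U < X) on D(U)={3,4,5,6} D(X)={1,2,3,5}: U {3,4,5,6}->{3,4}; X {1,2,3,5}->{5}
Constraint 3 (U != V) on D(U)={3,4} D(V)={3,4,6}: no change
So after all 3 constraints: D(W) = {1,3,5}

Answer: {1,3,5}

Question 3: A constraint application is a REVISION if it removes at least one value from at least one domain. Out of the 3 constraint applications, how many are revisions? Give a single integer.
Constraint 1 (W + X = U) on D(W)={1,3,5,6,8} D(X)={1,2,3,5,6} D(U)={1,3,4,5,6}: W {1,3,5,6,8}->{1,3,5}; X {1,2,3,5,6}->{1,2,3,5}; U {1,3,4,5,6}->{3,4,5,6} => REVISION
Constraint 2 (U < X) on D(U)={3,4,5,6} D(X)={1,2,3,5}: U {3,4,5,6}->{3,4}; X {1,2,3,5}->{5} => REVISION
Constraint 3 (U != V) on D(U)={3,4} D(V)={3,4,6}: no change => not a revision
Total revisions = 2

Answer: 2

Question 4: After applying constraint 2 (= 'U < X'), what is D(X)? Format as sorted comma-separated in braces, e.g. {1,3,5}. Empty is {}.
Answer: {5}

Derivation:
Constraint 1 (W + X = U) on D(W)={1,3,5,6,8} D(X)={1,2,3,5,6} D(U)={1,3,4,5,6}: W {1,3,5,6,8}->{1,3,5}; X {1,2,3,5,6}->{1,2,3,5}; U {1,3,4,5,6}->{3,4,5,6}
Constraint 2 (U < X) on D(U)={3,4,5,6} D(X)={1,2,3,5}: U {3,4,5,6}->{3,4}; X {1,2,3,5}->{5}
So after constraint 2: D(X) = {5}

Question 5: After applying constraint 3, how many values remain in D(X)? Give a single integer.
Constraint 1 (W + X = U) on D(W)={1,3,5,6,8} D(X)={1,2,3,5,6} D(U)={1,3,4,5,6}: W {1,3,5,6,8}->{1,3,5}; X {1,2,3,5,6}->{1,2,3,5}; U {1,3,4,5,6}->{3,4,5,6}
Constraint 2 (U < X) on D(U)={3,4,5,6} D(X)={1,2,3,5}: U {3,4,5,6}->{3,4}; X {1,2,3,5}->{5}
Constraint 3 (U != V) on D(U)={3,4} D(V)={3,4,6}: no change
So after constraint 3: D(X)={5}, size = 1

Answer: 1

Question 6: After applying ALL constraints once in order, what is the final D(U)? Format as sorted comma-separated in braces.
Constraint 1 (W + X = U) on D(W)={1,3,5,6,8} D(X)={1,2,3,5,6} D(U)={1,3,4,5,6}: W {1,3,5,6,8}->{1,3,5}; X {1,2,3,5,6}->{1,2,3,5}; U {1,3,4,5,6}->{3,4,5,6}
Constraint 2 (U < X) on D(U)={3,4,5,6} D(X)={1,2,3,5}: U {3,4,5,6}->{3,4}; X {1,2,3,5}->{5}
Constraint 3 (U != V) on D(U)={3,4} D(V)={3,4,6}: no change
So after all 3 constraints: D(U) = {3,4}

Answer: {3,4}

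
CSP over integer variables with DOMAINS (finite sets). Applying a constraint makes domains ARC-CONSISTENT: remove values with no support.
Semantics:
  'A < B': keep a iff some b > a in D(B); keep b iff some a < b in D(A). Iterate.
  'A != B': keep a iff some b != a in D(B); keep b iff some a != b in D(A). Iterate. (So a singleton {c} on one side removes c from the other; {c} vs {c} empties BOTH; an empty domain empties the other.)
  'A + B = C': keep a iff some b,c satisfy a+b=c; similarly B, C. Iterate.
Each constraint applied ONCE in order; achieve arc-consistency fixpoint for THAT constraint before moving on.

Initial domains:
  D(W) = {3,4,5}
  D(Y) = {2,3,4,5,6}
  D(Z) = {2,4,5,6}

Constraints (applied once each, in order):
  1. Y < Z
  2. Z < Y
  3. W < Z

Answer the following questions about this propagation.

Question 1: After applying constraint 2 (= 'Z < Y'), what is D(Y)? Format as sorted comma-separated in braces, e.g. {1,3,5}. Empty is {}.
Constraint 1 (Y < Z) on D(Y)={2,3,4,5,6} D(Z)={2,4,5,6}: Y {2,3,4,5,6}->{2,3,4,5}; Z {2,4,5,6}->{4,5,6}
Constraint 2 (Z < Y) on D(Z)={4,5,6} D(Y)={2,3,4,5}: Z {4,5,6}->{4}; Y {2,3,4,5}->{5}
So after constraint 2: D(Y) = {5}

Answer: {5}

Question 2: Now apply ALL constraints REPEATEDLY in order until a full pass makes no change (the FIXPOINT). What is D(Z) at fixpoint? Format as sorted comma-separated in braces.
pass 0 (initial): D(Z)={2,4,5,6}
pass 1: W {3,4,5}->{3}; Y {2,3,4,5,6}->{5}; Z {2,4,5,6}->{4}
pass 2: W {3}->{}; Y {5}->{}; Z {4}->{}
pass 3: no change
Fixpoint after 3 passes: D(Z) = {}

Answer: {}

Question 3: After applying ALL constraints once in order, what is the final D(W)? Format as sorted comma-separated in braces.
Constraint 1 (Y < Z) on D(Y)={2,3,4,5,6} D(Z)={2,4,5,6}: Y {2,3,4,5,6}->{2,3,4,5}; Z {2,4,5,6}->{4,5,6}
Constraint 2 (Z < Y) on D(Z)={4,5,6} D(Y)={2,3,4,5}: Z {4,5,6}->{4}; Y {2,3,4,5}->{5}
Constraint 3 (W < Z) on D(W)={3,4,5} D(Z)={4}: W {3,4,5}->{3}
So after all 3 constraints: D(W) = {3}

Answer: {3}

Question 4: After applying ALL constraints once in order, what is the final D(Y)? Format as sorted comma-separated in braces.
Answer: {5}

Derivation:
Constraint 1 (Y < Z) on D(Y)={2,3,4,5,6} D(Z)={2,4,5,6}: Y {2,3,4,5,6}->{2,3,4,5}; Z {2,4,5,6}->{4,5,6}
Constraint 2 (Z < Y) on D(Z)={4,5,6} D(Y)={2,3,4,5}: Z {4,5,6}->{4}; Y {2,3,4,5}->{5}
Constraint 3 (W < Z) on D(W)={3,4,5} D(Z)={4}: W {3,4,5}->{3}
So after all 3 constraints: D(Y) = {5}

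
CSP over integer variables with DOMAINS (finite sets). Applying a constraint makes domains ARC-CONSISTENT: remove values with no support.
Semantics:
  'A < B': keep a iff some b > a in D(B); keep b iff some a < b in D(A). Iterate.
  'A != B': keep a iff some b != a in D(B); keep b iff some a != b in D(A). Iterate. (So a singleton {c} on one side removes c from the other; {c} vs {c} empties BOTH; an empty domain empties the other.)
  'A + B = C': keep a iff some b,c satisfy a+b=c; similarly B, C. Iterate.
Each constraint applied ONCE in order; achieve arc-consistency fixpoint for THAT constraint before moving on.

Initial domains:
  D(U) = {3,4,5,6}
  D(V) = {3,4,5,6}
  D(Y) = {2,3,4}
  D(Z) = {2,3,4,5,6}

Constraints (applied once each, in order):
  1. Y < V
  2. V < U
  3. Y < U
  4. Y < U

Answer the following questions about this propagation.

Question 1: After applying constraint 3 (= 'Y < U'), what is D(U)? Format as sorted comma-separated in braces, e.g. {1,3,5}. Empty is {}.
Constraint 1 (Y < V) on D(Y)={2,3,4} D(V)={3,4,5,6}: no change
Constraint 2 (V < U) on D(V)={3,4,5,6} D(U)={3,4,5,6}: V {3,4,5,6}->{3,4,5}; U {3,4,5,6}->{4,5,6}
Constraint 3 (Y < U) on D(Y)={2,3,4} D(U)={4,5,6}: no change
So after constraint 3: D(U) = {4,5,6}

Answer: {4,5,6}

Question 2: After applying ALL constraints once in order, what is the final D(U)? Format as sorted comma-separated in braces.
Answer: {4,5,6}

Derivation:
Constraint 1 (Y < V) on D(Y)={2,3,4} D(V)={3,4,5,6}: no change
Constraint 2 (V < U) on D(V)={3,4,5,6} D(U)={3,4,5,6}: V {3,4,5,6}->{3,4,5}; U {3,4,5,6}->{4,5,6}
Constraint 3 (Y < U) on D(Y)={2,3,4} D(U)={4,5,6}: no change
Constraint 4 (Y < U) on D(Y)={2,3,4} D(U)={4,5,6}: no change
So after all 4 constraints: D(U) = {4,5,6}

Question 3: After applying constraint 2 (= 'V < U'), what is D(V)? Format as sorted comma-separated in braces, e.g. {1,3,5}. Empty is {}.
Answer: {3,4,5}

Derivation:
Constraint 1 (Y < V) on D(Y)={2,3,4} D(V)={3,4,5,6}: no change
Constraint 2 (V < U) on D(V)={3,4,5,6} D(U)={3,4,5,6}: V {3,4,5,6}->{3,4,5}; U {3,4,5,6}->{4,5,6}
So after constraint 2: D(V) = {3,4,5}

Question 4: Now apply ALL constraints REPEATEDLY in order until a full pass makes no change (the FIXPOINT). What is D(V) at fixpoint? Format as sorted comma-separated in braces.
Answer: {3,4,5}

Derivation:
pass 0 (initial): D(V)={3,4,5,6}
pass 1: U {3,4,5,6}->{4,5,6}; V {3,4,5,6}->{3,4,5}
pass 2: no change
Fixpoint after 2 passes: D(V) = {3,4,5}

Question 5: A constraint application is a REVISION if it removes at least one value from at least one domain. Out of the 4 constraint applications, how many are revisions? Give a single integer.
Constraint 1 (Y < V) on D(Y)={2,3,4} D(V)={3,4,5,6}: no change => not a revision
Constraint 2 (V < U) on D(V)={3,4,5,6} D(U)={3,4,5,6}: V {3,4,5,6}->{3,4,5}; U {3,4,5,6}->{4,5,6} => REVISION
Constraint 3 (Y < U) on D(Y)={2,3,4} D(U)={4,5,6}: no change => not a revision
Constraint 4 (Y < U) on D(Y)={2,3,4} D(U)={4,5,6}: no change => not a revision
Total revisions = 1

Answer: 1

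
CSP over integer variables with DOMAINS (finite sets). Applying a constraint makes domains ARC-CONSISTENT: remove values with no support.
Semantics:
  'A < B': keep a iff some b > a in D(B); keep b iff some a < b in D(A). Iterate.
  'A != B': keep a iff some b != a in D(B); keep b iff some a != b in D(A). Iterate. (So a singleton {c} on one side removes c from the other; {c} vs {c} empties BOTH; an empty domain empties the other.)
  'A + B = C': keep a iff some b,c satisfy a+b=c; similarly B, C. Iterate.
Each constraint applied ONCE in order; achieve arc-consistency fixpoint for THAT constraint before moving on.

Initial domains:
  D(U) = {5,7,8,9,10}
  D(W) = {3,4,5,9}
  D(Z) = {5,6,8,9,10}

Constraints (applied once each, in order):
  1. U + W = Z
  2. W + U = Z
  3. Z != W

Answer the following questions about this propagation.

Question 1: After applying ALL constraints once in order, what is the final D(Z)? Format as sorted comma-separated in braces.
Answer: {8,9,10}

Derivation:
Constraint 1 (U + W = Z) on D(U)={5,7,8,9,10} D(W)={3,4,5,9} D(Z)={5,6,8,9,10}: U {5,7,8,9,10}->{5,7}; W {3,4,5,9}->{3,4,5}; Z {5,6,8,9,10}->{8,9,10}
Constraint 2 (W + U = Z) on D(W)={3,4,5} D(U)={5,7} D(Z)={8,9,10}: no change
Constraint 3 (Z != W) on D(Z)={8,9,10} D(W)={3,4,5}: no change
So after all 3 constraints: D(Z) = {8,9,10}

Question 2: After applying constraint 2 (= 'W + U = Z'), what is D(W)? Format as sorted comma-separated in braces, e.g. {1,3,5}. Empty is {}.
Constraint 1 (U + W = Z) on D(U)={5,7,8,9,10} D(W)={3,4,5,9} D(Z)={5,6,8,9,10}: U {5,7,8,9,10}->{5,7}; W {3,4,5,9}->{3,4,5}; Z {5,6,8,9,10}->{8,9,10}
Constraint 2 (W + U = Z) on D(W)={3,4,5} D(U)={5,7} D(Z)={8,9,10}: no change
So after constraint 2: D(W) = {3,4,5}

Answer: {3,4,5}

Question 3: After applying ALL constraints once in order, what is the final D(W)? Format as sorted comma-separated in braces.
Answer: {3,4,5}

Derivation:
Constraint 1 (U + W = Z) on D(U)={5,7,8,9,10} D(W)={3,4,5,9} D(Z)={5,6,8,9,10}: U {5,7,8,9,10}->{5,7}; W {3,4,5,9}->{3,4,5}; Z {5,6,8,9,10}->{8,9,10}
Constraint 2 (W + U = Z) on D(W)={3,4,5} D(U)={5,7} D(Z)={8,9,10}: no change
Constraint 3 (Z != W) on D(Z)={8,9,10} D(W)={3,4,5}: no change
So after all 3 constraints: D(W) = {3,4,5}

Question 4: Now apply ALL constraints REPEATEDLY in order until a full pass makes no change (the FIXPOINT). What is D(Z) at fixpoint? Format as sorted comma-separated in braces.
pass 0 (initial): D(Z)={5,6,8,9,10}
pass 1: U {5,7,8,9,10}->{5,7}; W {3,4,5,9}->{3,4,5}; Z {5,6,8,9,10}->{8,9,10}
pass 2: no change
Fixpoint after 2 passes: D(Z) = {8,9,10}

Answer: {8,9,10}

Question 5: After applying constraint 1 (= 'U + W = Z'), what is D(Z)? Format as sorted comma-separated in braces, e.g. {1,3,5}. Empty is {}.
Answer: {8,9,10}

Derivation:
Constraint 1 (U + W = Z) on D(U)={5,7,8,9,10} D(W)={3,4,5,9} D(Z)={5,6,8,9,10}: U {5,7,8,9,10}->{5,7}; W {3,4,5,9}->{3,4,5}; Z {5,6,8,9,10}->{8,9,10}
So after constraint 1: D(Z) = {8,9,10}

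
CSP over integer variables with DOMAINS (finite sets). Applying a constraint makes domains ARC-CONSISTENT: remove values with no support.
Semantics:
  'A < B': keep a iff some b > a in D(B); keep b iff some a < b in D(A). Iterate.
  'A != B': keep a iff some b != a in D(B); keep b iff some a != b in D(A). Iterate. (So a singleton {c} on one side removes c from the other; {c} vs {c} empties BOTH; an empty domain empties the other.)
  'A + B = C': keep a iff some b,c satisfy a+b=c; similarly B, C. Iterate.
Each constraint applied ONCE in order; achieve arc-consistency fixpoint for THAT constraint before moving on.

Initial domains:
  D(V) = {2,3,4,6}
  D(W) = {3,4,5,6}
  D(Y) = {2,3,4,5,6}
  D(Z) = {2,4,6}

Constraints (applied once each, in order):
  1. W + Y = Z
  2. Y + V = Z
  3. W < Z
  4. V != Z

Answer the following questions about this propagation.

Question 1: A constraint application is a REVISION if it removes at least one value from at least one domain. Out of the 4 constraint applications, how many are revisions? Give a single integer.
Answer: 2

Derivation:
Constraint 1 (W + Y = Z) on D(W)={3,4,5,6} D(Y)={2,3,4,5,6} D(Z)={2,4,6}: W {3,4,5,6}->{3,4}; Y {2,3,4,5,6}->{2,3}; Z {2,4,6}->{6} => REVISION
Constraint 2 (Y + V = Z) on D(Y)={2,3} D(V)={2,3,4,6} D(Z)={6}: V {2,3,4,6}->{3,4} => REVISION
Constraint 3 (W < Z) on D(W)={3,4} D(Z)={6}: no change => not a revision
Constraint 4 (V != Z) on D(V)={3,4} D(Z)={6}: no change => not a revision
Total revisions = 2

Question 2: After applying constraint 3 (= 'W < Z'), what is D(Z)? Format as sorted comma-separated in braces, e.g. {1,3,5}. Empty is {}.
Answer: {6}

Derivation:
Constraint 1 (W + Y = Z) on D(W)={3,4,5,6} D(Y)={2,3,4,5,6} D(Z)={2,4,6}: W {3,4,5,6}->{3,4}; Y {2,3,4,5,6}->{2,3}; Z {2,4,6}->{6}
Constraint 2 (Y + V = Z) on D(Y)={2,3} D(V)={2,3,4,6} D(Z)={6}: V {2,3,4,6}->{3,4}
Constraint 3 (W < Z) on D(W)={3,4} D(Z)={6}: no change
So after constraint 3: D(Z) = {6}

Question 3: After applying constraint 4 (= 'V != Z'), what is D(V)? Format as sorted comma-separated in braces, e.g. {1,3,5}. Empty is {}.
Constraint 1 (W + Y = Z) on D(W)={3,4,5,6} D(Y)={2,3,4,5,6} D(Z)={2,4,6}: W {3,4,5,6}->{3,4}; Y {2,3,4,5,6}->{2,3}; Z {2,4,6}->{6}
Constraint 2 (Y + V = Z) on D(Y)={2,3} D(V)={2,3,4,6} D(Z)={6}: V {2,3,4,6}->{3,4}
Constraint 3 (W < Z) on D(W)={3,4} D(Z)={6}: no change
Constraint 4 (V != Z) on D(V)={3,4} D(Z)={6}: no change
So after constraint 4: D(V) = {3,4}

Answer: {3,4}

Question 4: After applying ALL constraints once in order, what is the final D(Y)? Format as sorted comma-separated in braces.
Answer: {2,3}

Derivation:
Constraint 1 (W + Y = Z) on D(W)={3,4,5,6} D(Y)={2,3,4,5,6} D(Z)={2,4,6}: W {3,4,5,6}->{3,4}; Y {2,3,4,5,6}->{2,3}; Z {2,4,6}->{6}
Constraint 2 (Y + V = Z) on D(Y)={2,3} D(V)={2,3,4,6} D(Z)={6}: V {2,3,4,6}->{3,4}
Constraint 3 (W < Z) on D(W)={3,4} D(Z)={6}: no change
Constraint 4 (V != Z) on D(V)={3,4} D(Z)={6}: no change
So after all 4 constraints: D(Y) = {2,3}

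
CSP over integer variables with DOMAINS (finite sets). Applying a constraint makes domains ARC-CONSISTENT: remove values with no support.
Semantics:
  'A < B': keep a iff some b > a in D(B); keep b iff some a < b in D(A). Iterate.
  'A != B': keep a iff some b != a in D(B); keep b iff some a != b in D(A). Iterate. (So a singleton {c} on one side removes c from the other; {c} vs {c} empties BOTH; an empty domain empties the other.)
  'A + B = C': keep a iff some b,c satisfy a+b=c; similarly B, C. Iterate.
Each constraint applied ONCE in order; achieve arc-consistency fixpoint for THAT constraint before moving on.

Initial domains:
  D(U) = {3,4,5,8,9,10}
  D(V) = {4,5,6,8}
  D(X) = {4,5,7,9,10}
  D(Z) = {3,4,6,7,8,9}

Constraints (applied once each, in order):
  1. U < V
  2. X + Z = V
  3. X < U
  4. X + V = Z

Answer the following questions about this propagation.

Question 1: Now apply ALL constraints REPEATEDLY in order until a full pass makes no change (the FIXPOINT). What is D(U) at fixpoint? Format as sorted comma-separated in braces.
pass 0 (initial): D(U)={3,4,5,8,9,10}
pass 1: U {3,4,5,8,9,10}->{5}; V {4,5,6,8}->{}; X {4,5,7,9,10}->{}; Z {3,4,6,7,8,9}->{}
pass 2: U {5}->{}
pass 3: no change
Fixpoint after 3 passes: D(U) = {}

Answer: {}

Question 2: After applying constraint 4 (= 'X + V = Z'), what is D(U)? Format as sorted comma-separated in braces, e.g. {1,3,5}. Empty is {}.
Answer: {5}

Derivation:
Constraint 1 (U < V) on D(U)={3,4,5,8,9,10} D(V)={4,5,6,8}: U {3,4,5,8,9,10}->{3,4,5}
Constraint 2 (X + Z = V) on D(X)={4,5,7,9,10} D(Z)={3,4,6,7,8,9} D(V)={4,5,6,8}: X {4,5,7,9,10}->{4,5}; Z {3,4,6,7,8,9}->{3,4}; V {4,5,6,8}->{8}
Constraint 3 (X < U) on D(X)={4,5} D(U)={3,4,5}: X {4,5}->{4}; U {3,4,5}->{5}
Constraint 4 (X + V = Z) on D(X)={4} D(V)={8} D(Z)={3,4}: X {4}->{}; V {8}->{}; Z {3,4}->{}
So after constraint 4: D(U) = {5}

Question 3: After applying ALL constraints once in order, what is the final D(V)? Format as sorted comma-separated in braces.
Answer: {}

Derivation:
Constraint 1 (U < V) on D(U)={3,4,5,8,9,10} D(V)={4,5,6,8}: U {3,4,5,8,9,10}->{3,4,5}
Constraint 2 (X + Z = V) on D(X)={4,5,7,9,10} D(Z)={3,4,6,7,8,9} D(V)={4,5,6,8}: X {4,5,7,9,10}->{4,5}; Z {3,4,6,7,8,9}->{3,4}; V {4,5,6,8}->{8}
Constraint 3 (X < U) on D(X)={4,5} D(U)={3,4,5}: X {4,5}->{4}; U {3,4,5}->{5}
Constraint 4 (X + V = Z) on D(X)={4} D(V)={8} D(Z)={3,4}: X {4}->{}; V {8}->{}; Z {3,4}->{}
So after all 4 constraints: D(V) = {}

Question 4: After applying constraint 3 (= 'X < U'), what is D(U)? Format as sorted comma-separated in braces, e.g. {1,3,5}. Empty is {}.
Answer: {5}

Derivation:
Constraint 1 (U < V) on D(U)={3,4,5,8,9,10} D(V)={4,5,6,8}: U {3,4,5,8,9,10}->{3,4,5}
Constraint 2 (X + Z = V) on D(X)={4,5,7,9,10} D(Z)={3,4,6,7,8,9} D(V)={4,5,6,8}: X {4,5,7,9,10}->{4,5}; Z {3,4,6,7,8,9}->{3,4}; V {4,5,6,8}->{8}
Constraint 3 (X < U) on D(X)={4,5} D(U)={3,4,5}: X {4,5}->{4}; U {3,4,5}->{5}
So after constraint 3: D(U) = {5}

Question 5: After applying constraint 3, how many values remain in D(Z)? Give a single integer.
Answer: 2

Derivation:
Constraint 1 (U < V) on D(U)={3,4,5,8,9,10} D(V)={4,5,6,8}: U {3,4,5,8,9,10}->{3,4,5}
Constraint 2 (X + Z = V) on D(X)={4,5,7,9,10} D(Z)={3,4,6,7,8,9} D(V)={4,5,6,8}: X {4,5,7,9,10}->{4,5}; Z {3,4,6,7,8,9}->{3,4}; V {4,5,6,8}->{8}
Constraint 3 (X < U) on D(X)={4,5} D(U)={3,4,5}: X {4,5}->{4}; U {3,4,5}->{5}
So after constraint 3: D(Z)={3,4}, size = 2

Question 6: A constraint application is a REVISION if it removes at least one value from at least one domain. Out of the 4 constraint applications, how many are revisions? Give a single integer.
Constraint 1 (U < V) on D(U)={3,4,5,8,9,10} D(V)={4,5,6,8}: U {3,4,5,8,9,10}->{3,4,5} => REVISION
Constraint 2 (X + Z = V) on D(X)={4,5,7,9,10} D(Z)={3,4,6,7,8,9} D(V)={4,5,6,8}: X {4,5,7,9,10}->{4,5}; Z {3,4,6,7,8,9}->{3,4}; V {4,5,6,8}->{8} => REVISION
Constraint 3 (X < U) on D(X)={4,5} D(U)={3,4,5}: X {4,5}->{4}; U {3,4,5}->{5} => REVISION
Constraint 4 (X + V = Z) on D(X)={4} D(V)={8} D(Z)={3,4}: X {4}->{}; V {8}->{}; Z {3,4}->{} => REVISION
Total revisions = 4

Answer: 4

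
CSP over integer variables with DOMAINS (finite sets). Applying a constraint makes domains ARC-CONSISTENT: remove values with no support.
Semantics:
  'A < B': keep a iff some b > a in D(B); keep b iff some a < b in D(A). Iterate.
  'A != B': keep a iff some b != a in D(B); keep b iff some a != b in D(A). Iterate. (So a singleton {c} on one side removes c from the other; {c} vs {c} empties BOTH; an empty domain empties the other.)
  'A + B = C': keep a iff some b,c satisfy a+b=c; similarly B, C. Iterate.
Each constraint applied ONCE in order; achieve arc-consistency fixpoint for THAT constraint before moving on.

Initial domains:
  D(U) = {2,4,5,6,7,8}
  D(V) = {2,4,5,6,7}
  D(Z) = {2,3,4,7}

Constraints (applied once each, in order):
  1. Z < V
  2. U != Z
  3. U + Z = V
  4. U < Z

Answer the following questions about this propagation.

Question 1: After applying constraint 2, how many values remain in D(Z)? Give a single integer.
Answer: 3

Derivation:
Constraint 1 (Z < V) on D(Z)={2,3,4,7} D(V)={2,4,5,6,7}: Z {2,3,4,7}->{2,3,4}; V {2,4,5,6,7}->{4,5,6,7}
Constraint 2 (U != Z) on D(U)={2,4,5,6,7,8} D(Z)={2,3,4}: no change
So after constraint 2: D(Z)={2,3,4}, size = 3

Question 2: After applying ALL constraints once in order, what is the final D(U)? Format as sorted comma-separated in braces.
Constraint 1 (Z < V) on D(Z)={2,3,4,7} D(V)={2,4,5,6,7}: Z {2,3,4,7}->{2,3,4}; V {2,4,5,6,7}->{4,5,6,7}
Constraint 2 (U != Z) on D(U)={2,4,5,6,7,8} D(Z)={2,3,4}: no change
Constraint 3 (U + Z = V) on D(U)={2,4,5,6,7,8} D(Z)={2,3,4} D(V)={4,5,6,7}: U {2,4,5,6,7,8}->{2,4,5}
Constraint 4 (U < Z) on D(U)={2,4,5} D(Z)={2,3,4}: U {2,4,5}->{2}; Z {2,3,4}->{3,4}
So after all 4 constraints: D(U) = {2}

Answer: {2}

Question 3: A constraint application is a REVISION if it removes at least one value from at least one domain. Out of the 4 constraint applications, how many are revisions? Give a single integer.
Answer: 3

Derivation:
Constraint 1 (Z < V) on D(Z)={2,3,4,7} D(V)={2,4,5,6,7}: Z {2,3,4,7}->{2,3,4}; V {2,4,5,6,7}->{4,5,6,7} => REVISION
Constraint 2 (U != Z) on D(U)={2,4,5,6,7,8} D(Z)={2,3,4}: no change => not a revision
Constraint 3 (U + Z = V) on D(U)={2,4,5,6,7,8} D(Z)={2,3,4} D(V)={4,5,6,7}: U {2,4,5,6,7,8}->{2,4,5} => REVISION
Constraint 4 (U < Z) on D(U)={2,4,5} D(Z)={2,3,4}: U {2,4,5}->{2}; Z {2,3,4}->{3,4} => REVISION
Total revisions = 3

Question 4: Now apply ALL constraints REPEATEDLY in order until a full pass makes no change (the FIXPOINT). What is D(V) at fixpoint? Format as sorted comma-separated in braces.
Answer: {5,6}

Derivation:
pass 0 (initial): D(V)={2,4,5,6,7}
pass 1: U {2,4,5,6,7,8}->{2}; V {2,4,5,6,7}->{4,5,6,7}; Z {2,3,4,7}->{3,4}
pass 2: V {4,5,6,7}->{5,6}
pass 3: no change
Fixpoint after 3 passes: D(V) = {5,6}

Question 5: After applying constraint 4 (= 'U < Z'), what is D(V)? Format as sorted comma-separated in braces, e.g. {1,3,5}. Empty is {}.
Answer: {4,5,6,7}

Derivation:
Constraint 1 (Z < V) on D(Z)={2,3,4,7} D(V)={2,4,5,6,7}: Z {2,3,4,7}->{2,3,4}; V {2,4,5,6,7}->{4,5,6,7}
Constraint 2 (U != Z) on D(U)={2,4,5,6,7,8} D(Z)={2,3,4}: no change
Constraint 3 (U + Z = V) on D(U)={2,4,5,6,7,8} D(Z)={2,3,4} D(V)={4,5,6,7}: U {2,4,5,6,7,8}->{2,4,5}
Constraint 4 (U < Z) on D(U)={2,4,5} D(Z)={2,3,4}: U {2,4,5}->{2}; Z {2,3,4}->{3,4}
So after constraint 4: D(V) = {4,5,6,7}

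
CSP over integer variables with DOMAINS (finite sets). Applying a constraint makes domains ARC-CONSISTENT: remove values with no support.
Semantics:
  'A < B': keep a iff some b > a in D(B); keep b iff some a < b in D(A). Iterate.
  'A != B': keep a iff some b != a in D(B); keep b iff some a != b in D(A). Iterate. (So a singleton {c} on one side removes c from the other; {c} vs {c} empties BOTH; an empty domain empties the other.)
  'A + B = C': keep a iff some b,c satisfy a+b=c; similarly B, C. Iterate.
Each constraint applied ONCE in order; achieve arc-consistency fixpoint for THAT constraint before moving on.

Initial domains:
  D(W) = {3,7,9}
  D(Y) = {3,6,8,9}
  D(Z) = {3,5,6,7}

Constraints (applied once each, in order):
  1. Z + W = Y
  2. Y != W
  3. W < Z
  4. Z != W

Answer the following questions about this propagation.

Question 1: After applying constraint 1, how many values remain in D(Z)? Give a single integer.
Constraint 1 (Z + W = Y) on D(Z)={3,5,6,7} D(W)={3,7,9} D(Y)={3,6,8,9}: Z {3,5,6,7}->{3,5,6}; W {3,7,9}->{3}; Y {3,6,8,9}->{6,8,9}
So after constraint 1: D(Z)={3,5,6}, size = 3

Answer: 3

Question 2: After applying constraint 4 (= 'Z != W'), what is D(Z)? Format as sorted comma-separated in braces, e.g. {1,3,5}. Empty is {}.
Constraint 1 (Z + W = Y) on D(Z)={3,5,6,7} D(W)={3,7,9} D(Y)={3,6,8,9}: Z {3,5,6,7}->{3,5,6}; W {3,7,9}->{3}; Y {3,6,8,9}->{6,8,9}
Constraint 2 (Y != W) on D(Y)={6,8,9} D(W)={3}: no change
Constraint 3 (W < Z) on D(W)={3} D(Z)={3,5,6}: Z {3,5,6}->{5,6}
Constraint 4 (Z != W) on D(Z)={5,6} D(W)={3}: no change
So after constraint 4: D(Z) = {5,6}

Answer: {5,6}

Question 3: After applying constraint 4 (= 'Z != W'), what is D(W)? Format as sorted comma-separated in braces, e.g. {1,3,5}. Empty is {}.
Answer: {3}

Derivation:
Constraint 1 (Z + W = Y) on D(Z)={3,5,6,7} D(W)={3,7,9} D(Y)={3,6,8,9}: Z {3,5,6,7}->{3,5,6}; W {3,7,9}->{3}; Y {3,6,8,9}->{6,8,9}
Constraint 2 (Y != W) on D(Y)={6,8,9} D(W)={3}: no change
Constraint 3 (W < Z) on D(W)={3} D(Z)={3,5,6}: Z {3,5,6}->{5,6}
Constraint 4 (Z != W) on D(Z)={5,6} D(W)={3}: no change
So after constraint 4: D(W) = {3}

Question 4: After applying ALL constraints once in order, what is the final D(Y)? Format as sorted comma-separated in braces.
Constraint 1 (Z + W = Y) on D(Z)={3,5,6,7} D(W)={3,7,9} D(Y)={3,6,8,9}: Z {3,5,6,7}->{3,5,6}; W {3,7,9}->{3}; Y {3,6,8,9}->{6,8,9}
Constraint 2 (Y != W) on D(Y)={6,8,9} D(W)={3}: no change
Constraint 3 (W < Z) on D(W)={3} D(Z)={3,5,6}: Z {3,5,6}->{5,6}
Constraint 4 (Z != W) on D(Z)={5,6} D(W)={3}: no change
So after all 4 constraints: D(Y) = {6,8,9}

Answer: {6,8,9}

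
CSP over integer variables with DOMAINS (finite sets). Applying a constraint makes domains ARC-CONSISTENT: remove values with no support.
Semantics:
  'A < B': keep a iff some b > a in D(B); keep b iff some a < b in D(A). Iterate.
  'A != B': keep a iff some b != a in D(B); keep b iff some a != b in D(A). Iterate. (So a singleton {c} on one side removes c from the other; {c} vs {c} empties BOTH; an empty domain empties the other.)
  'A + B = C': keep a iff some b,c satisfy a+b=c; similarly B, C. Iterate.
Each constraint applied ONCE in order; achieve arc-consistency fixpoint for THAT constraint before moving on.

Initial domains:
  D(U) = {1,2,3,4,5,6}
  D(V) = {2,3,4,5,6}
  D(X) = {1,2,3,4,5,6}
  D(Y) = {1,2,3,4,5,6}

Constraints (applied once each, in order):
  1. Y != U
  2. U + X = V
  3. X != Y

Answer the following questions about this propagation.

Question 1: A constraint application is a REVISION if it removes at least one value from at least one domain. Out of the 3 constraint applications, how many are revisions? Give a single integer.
Constraint 1 (Y != U) on D(Y)={1,2,3,4,5,6} D(U)={1,2,3,4,5,6}: no change => not a revision
Constraint 2 (U + X = V) on D(U)={1,2,3,4,5,6} D(X)={1,2,3,4,5,6} D(V)={2,3,4,5,6}: U {1,2,3,4,5,6}->{1,2,3,4,5}; X {1,2,3,4,5,6}->{1,2,3,4,5} => REVISION
Constraint 3 (X != Y) on D(X)={1,2,3,4,5} D(Y)={1,2,3,4,5,6}: no change => not a revision
Total revisions = 1

Answer: 1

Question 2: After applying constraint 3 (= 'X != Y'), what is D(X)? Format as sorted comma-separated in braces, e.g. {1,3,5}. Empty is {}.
Answer: {1,2,3,4,5}

Derivation:
Constraint 1 (Y != U) on D(Y)={1,2,3,4,5,6} D(U)={1,2,3,4,5,6}: no change
Constraint 2 (U + X = V) on D(U)={1,2,3,4,5,6} D(X)={1,2,3,4,5,6} D(V)={2,3,4,5,6}: U {1,2,3,4,5,6}->{1,2,3,4,5}; X {1,2,3,4,5,6}->{1,2,3,4,5}
Constraint 3 (X != Y) on D(X)={1,2,3,4,5} D(Y)={1,2,3,4,5,6}: no change
So after constraint 3: D(X) = {1,2,3,4,5}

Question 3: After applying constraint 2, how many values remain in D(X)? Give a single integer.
Constraint 1 (Y != U) on D(Y)={1,2,3,4,5,6} D(U)={1,2,3,4,5,6}: no change
Constraint 2 (U + X = V) on D(U)={1,2,3,4,5,6} D(X)={1,2,3,4,5,6} D(V)={2,3,4,5,6}: U {1,2,3,4,5,6}->{1,2,3,4,5}; X {1,2,3,4,5,6}->{1,2,3,4,5}
So after constraint 2: D(X)={1,2,3,4,5}, size = 5

Answer: 5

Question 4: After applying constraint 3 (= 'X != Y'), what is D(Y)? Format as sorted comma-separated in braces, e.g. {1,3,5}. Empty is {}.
Answer: {1,2,3,4,5,6}

Derivation:
Constraint 1 (Y != U) on D(Y)={1,2,3,4,5,6} D(U)={1,2,3,4,5,6}: no change
Constraint 2 (U + X = V) on D(U)={1,2,3,4,5,6} D(X)={1,2,3,4,5,6} D(V)={2,3,4,5,6}: U {1,2,3,4,5,6}->{1,2,3,4,5}; X {1,2,3,4,5,6}->{1,2,3,4,5}
Constraint 3 (X != Y) on D(X)={1,2,3,4,5} D(Y)={1,2,3,4,5,6}: no change
So after constraint 3: D(Y) = {1,2,3,4,5,6}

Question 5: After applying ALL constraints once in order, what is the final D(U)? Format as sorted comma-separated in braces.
Constraint 1 (Y != U) on D(Y)={1,2,3,4,5,6} D(U)={1,2,3,4,5,6}: no change
Constraint 2 (U + X = V) on D(U)={1,2,3,4,5,6} D(X)={1,2,3,4,5,6} D(V)={2,3,4,5,6}: U {1,2,3,4,5,6}->{1,2,3,4,5}; X {1,2,3,4,5,6}->{1,2,3,4,5}
Constraint 3 (X != Y) on D(X)={1,2,3,4,5} D(Y)={1,2,3,4,5,6}: no change
So after all 3 constraints: D(U) = {1,2,3,4,5}

Answer: {1,2,3,4,5}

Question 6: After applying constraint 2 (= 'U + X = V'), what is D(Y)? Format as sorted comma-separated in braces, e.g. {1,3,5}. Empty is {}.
Constraint 1 (Y != U) on D(Y)={1,2,3,4,5,6} D(U)={1,2,3,4,5,6}: no change
Constraint 2 (U + X = V) on D(U)={1,2,3,4,5,6} D(X)={1,2,3,4,5,6} D(V)={2,3,4,5,6}: U {1,2,3,4,5,6}->{1,2,3,4,5}; X {1,2,3,4,5,6}->{1,2,3,4,5}
So after constraint 2: D(Y) = {1,2,3,4,5,6}

Answer: {1,2,3,4,5,6}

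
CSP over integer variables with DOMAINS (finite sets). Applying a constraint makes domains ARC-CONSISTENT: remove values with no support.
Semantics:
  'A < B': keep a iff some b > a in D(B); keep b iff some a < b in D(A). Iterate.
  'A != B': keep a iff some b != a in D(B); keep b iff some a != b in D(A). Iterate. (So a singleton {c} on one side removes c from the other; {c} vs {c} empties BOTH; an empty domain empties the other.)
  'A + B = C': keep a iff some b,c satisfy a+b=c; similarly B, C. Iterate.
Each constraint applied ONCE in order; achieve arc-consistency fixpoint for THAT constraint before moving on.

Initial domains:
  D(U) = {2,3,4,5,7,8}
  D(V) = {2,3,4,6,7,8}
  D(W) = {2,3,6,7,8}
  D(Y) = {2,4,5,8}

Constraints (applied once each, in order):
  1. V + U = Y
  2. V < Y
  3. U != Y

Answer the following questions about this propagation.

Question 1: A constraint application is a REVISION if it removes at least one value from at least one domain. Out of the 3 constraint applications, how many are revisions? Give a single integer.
Constraint 1 (V + U = Y) on D(V)={2,3,4,6,7,8} D(U)={2,3,4,5,7,8} D(Y)={2,4,5,8}: V {2,3,4,6,7,8}->{2,3,4,6}; U {2,3,4,5,7,8}->{2,3,4,5}; Y {2,4,5,8}->{4,5,8} => REVISION
Constraint 2 (V < Y) on D(V)={2,3,4,6} D(Y)={4,5,8}: no change => not a revision
Constraint 3 (U != Y) on D(U)={2,3,4,5} D(Y)={4,5,8}: no change => not a revision
Total revisions = 1

Answer: 1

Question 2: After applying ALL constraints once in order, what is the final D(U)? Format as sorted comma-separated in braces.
Constraint 1 (V + U = Y) on D(V)={2,3,4,6,7,8} D(U)={2,3,4,5,7,8} D(Y)={2,4,5,8}: V {2,3,4,6,7,8}->{2,3,4,6}; U {2,3,4,5,7,8}->{2,3,4,5}; Y {2,4,5,8}->{4,5,8}
Constraint 2 (V < Y) on D(V)={2,3,4,6} D(Y)={4,5,8}: no change
Constraint 3 (U != Y) on D(U)={2,3,4,5} D(Y)={4,5,8}: no change
So after all 3 constraints: D(U) = {2,3,4,5}

Answer: {2,3,4,5}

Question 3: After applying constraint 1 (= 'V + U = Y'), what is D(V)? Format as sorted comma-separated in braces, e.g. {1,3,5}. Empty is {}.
Answer: {2,3,4,6}

Derivation:
Constraint 1 (V + U = Y) on D(V)={2,3,4,6,7,8} D(U)={2,3,4,5,7,8} D(Y)={2,4,5,8}: V {2,3,4,6,7,8}->{2,3,4,6}; U {2,3,4,5,7,8}->{2,3,4,5}; Y {2,4,5,8}->{4,5,8}
So after constraint 1: D(V) = {2,3,4,6}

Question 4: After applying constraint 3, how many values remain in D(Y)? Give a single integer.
Constraint 1 (V + U = Y) on D(V)={2,3,4,6,7,8} D(U)={2,3,4,5,7,8} D(Y)={2,4,5,8}: V {2,3,4,6,7,8}->{2,3,4,6}; U {2,3,4,5,7,8}->{2,3,4,5}; Y {2,4,5,8}->{4,5,8}
Constraint 2 (V < Y) on D(V)={2,3,4,6} D(Y)={4,5,8}: no change
Constraint 3 (U != Y) on D(U)={2,3,4,5} D(Y)={4,5,8}: no change
So after constraint 3: D(Y)={4,5,8}, size = 3

Answer: 3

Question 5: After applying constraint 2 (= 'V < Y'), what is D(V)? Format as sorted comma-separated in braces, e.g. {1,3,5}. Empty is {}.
Constraint 1 (V + U = Y) on D(V)={2,3,4,6,7,8} D(U)={2,3,4,5,7,8} D(Y)={2,4,5,8}: V {2,3,4,6,7,8}->{2,3,4,6}; U {2,3,4,5,7,8}->{2,3,4,5}; Y {2,4,5,8}->{4,5,8}
Constraint 2 (V < Y) on D(V)={2,3,4,6} D(Y)={4,5,8}: no change
So after constraint 2: D(V) = {2,3,4,6}

Answer: {2,3,4,6}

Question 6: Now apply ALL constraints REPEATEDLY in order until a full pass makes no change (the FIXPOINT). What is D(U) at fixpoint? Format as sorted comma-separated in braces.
Answer: {2,3,4,5}

Derivation:
pass 0 (initial): D(U)={2,3,4,5,7,8}
pass 1: U {2,3,4,5,7,8}->{2,3,4,5}; V {2,3,4,6,7,8}->{2,3,4,6}; Y {2,4,5,8}->{4,5,8}
pass 2: no change
Fixpoint after 2 passes: D(U) = {2,3,4,5}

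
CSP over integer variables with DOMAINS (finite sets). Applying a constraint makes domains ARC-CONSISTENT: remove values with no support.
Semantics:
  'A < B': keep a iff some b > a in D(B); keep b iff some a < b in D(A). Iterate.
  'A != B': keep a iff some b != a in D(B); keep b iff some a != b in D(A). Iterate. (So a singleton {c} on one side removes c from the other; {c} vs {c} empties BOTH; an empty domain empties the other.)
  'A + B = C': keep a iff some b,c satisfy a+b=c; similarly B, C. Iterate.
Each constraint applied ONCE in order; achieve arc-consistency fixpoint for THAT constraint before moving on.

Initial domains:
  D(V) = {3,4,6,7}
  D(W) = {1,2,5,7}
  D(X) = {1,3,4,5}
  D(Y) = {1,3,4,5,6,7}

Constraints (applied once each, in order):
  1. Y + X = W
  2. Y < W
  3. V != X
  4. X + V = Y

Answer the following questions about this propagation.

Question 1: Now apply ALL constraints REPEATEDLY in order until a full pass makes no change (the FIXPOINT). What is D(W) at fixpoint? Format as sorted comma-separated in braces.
pass 0 (initial): D(W)={1,2,5,7}
pass 1: V {3,4,6,7}->{3}; W {1,2,5,7}->{2,5,7}; X {1,3,4,5}->{1,3}; Y {1,3,4,5,6,7}->{4,6}
pass 2: W {2,5,7}->{5,7}; X {1,3}->{1}; Y {4,6}->{4}
pass 3: W {5,7}->{5}
pass 4: no change
Fixpoint after 4 passes: D(W) = {5}

Answer: {5}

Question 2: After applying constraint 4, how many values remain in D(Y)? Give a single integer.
Constraint 1 (Y + X = W) on D(Y)={1,3,4,5,6,7} D(X)={1,3,4,5} D(W)={1,2,5,7}: Y {1,3,4,5,6,7}->{1,3,4,6}; X {1,3,4,5}->{1,3,4}; W {1,2,5,7}->{2,5,7}
Constraint 2 (Y < W) on D(Y)={1,3,4,6} D(W)={2,5,7}: no change
Constraint 3 (V != X) on D(V)={3,4,6,7} D(X)={1,3,4}: no change
Constraint 4 (X + V = Y) on D(X)={1,3,4} D(V)={3,4,6,7} D(Y)={1,3,4,6}: X {1,3,4}->{1,3}; V {3,4,6,7}->{3}; Y {1,3,4,6}->{4,6}
So after constraint 4: D(Y)={4,6}, size = 2

Answer: 2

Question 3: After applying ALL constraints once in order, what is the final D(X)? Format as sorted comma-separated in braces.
Answer: {1,3}

Derivation:
Constraint 1 (Y + X = W) on D(Y)={1,3,4,5,6,7} D(X)={1,3,4,5} D(W)={1,2,5,7}: Y {1,3,4,5,6,7}->{1,3,4,6}; X {1,3,4,5}->{1,3,4}; W {1,2,5,7}->{2,5,7}
Constraint 2 (Y < W) on D(Y)={1,3,4,6} D(W)={2,5,7}: no change
Constraint 3 (V != X) on D(V)={3,4,6,7} D(X)={1,3,4}: no change
Constraint 4 (X + V = Y) on D(X)={1,3,4} D(V)={3,4,6,7} D(Y)={1,3,4,6}: X {1,3,4}->{1,3}; V {3,4,6,7}->{3}; Y {1,3,4,6}->{4,6}
So after all 4 constraints: D(X) = {1,3}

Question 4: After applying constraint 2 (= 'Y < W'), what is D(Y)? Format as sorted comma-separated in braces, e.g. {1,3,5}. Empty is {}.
Answer: {1,3,4,6}

Derivation:
Constraint 1 (Y + X = W) on D(Y)={1,3,4,5,6,7} D(X)={1,3,4,5} D(W)={1,2,5,7}: Y {1,3,4,5,6,7}->{1,3,4,6}; X {1,3,4,5}->{1,3,4}; W {1,2,5,7}->{2,5,7}
Constraint 2 (Y < W) on D(Y)={1,3,4,6} D(W)={2,5,7}: no change
So after constraint 2: D(Y) = {1,3,4,6}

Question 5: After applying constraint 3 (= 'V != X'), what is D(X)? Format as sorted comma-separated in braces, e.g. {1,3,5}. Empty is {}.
Constraint 1 (Y + X = W) on D(Y)={1,3,4,5,6,7} D(X)={1,3,4,5} D(W)={1,2,5,7}: Y {1,3,4,5,6,7}->{1,3,4,6}; X {1,3,4,5}->{1,3,4}; W {1,2,5,7}->{2,5,7}
Constraint 2 (Y < W) on D(Y)={1,3,4,6} D(W)={2,5,7}: no change
Constraint 3 (V != X) on D(V)={3,4,6,7} D(X)={1,3,4}: no change
So after constraint 3: D(X) = {1,3,4}

Answer: {1,3,4}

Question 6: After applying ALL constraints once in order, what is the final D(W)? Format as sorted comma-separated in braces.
Constraint 1 (Y + X = W) on D(Y)={1,3,4,5,6,7} D(X)={1,3,4,5} D(W)={1,2,5,7}: Y {1,3,4,5,6,7}->{1,3,4,6}; X {1,3,4,5}->{1,3,4}; W {1,2,5,7}->{2,5,7}
Constraint 2 (Y < W) on D(Y)={1,3,4,6} D(W)={2,5,7}: no change
Constraint 3 (V != X) on D(V)={3,4,6,7} D(X)={1,3,4}: no change
Constraint 4 (X + V = Y) on D(X)={1,3,4} D(V)={3,4,6,7} D(Y)={1,3,4,6}: X {1,3,4}->{1,3}; V {3,4,6,7}->{3}; Y {1,3,4,6}->{4,6}
So after all 4 constraints: D(W) = {2,5,7}

Answer: {2,5,7}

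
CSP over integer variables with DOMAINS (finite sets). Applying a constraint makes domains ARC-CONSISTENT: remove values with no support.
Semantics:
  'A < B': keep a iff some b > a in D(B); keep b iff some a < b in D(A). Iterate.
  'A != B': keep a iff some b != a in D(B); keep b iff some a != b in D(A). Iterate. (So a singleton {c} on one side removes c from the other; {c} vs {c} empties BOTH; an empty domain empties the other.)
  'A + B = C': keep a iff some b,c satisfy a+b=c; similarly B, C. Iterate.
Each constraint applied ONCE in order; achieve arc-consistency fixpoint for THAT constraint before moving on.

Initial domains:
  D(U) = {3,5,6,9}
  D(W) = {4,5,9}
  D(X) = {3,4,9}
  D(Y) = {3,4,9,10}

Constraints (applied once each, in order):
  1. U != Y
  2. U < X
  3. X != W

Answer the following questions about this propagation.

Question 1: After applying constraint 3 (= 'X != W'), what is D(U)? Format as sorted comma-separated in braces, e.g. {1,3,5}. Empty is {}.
Constraint 1 (U != Y) on D(U)={3,5,6,9} D(Y)={3,4,9,10}: no change
Constraint 2 (U < X) on D(U)={3,5,6,9} D(X)={3,4,9}: U {3,5,6,9}->{3,5,6}; X {3,4,9}->{4,9}
Constraint 3 (X != W) on D(X)={4,9} D(W)={4,5,9}: no change
So after constraint 3: D(U) = {3,5,6}

Answer: {3,5,6}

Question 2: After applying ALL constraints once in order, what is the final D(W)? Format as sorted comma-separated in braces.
Constraint 1 (U != Y) on D(U)={3,5,6,9} D(Y)={3,4,9,10}: no change
Constraint 2 (U < X) on D(U)={3,5,6,9} D(X)={3,4,9}: U {3,5,6,9}->{3,5,6}; X {3,4,9}->{4,9}
Constraint 3 (X != W) on D(X)={4,9} D(W)={4,5,9}: no change
So after all 3 constraints: D(W) = {4,5,9}

Answer: {4,5,9}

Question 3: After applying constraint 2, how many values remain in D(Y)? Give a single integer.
Constraint 1 (U != Y) on D(U)={3,5,6,9} D(Y)={3,4,9,10}: no change
Constraint 2 (U < X) on D(U)={3,5,6,9} D(X)={3,4,9}: U {3,5,6,9}->{3,5,6}; X {3,4,9}->{4,9}
So after constraint 2: D(Y)={3,4,9,10}, size = 4

Answer: 4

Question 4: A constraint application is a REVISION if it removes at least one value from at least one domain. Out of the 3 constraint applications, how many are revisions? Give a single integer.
Answer: 1

Derivation:
Constraint 1 (U != Y) on D(U)={3,5,6,9} D(Y)={3,4,9,10}: no change => not a revision
Constraint 2 (U < X) on D(U)={3,5,6,9} D(X)={3,4,9}: U {3,5,6,9}->{3,5,6}; X {3,4,9}->{4,9} => REVISION
Constraint 3 (X != W) on D(X)={4,9} D(W)={4,5,9}: no change => not a revision
Total revisions = 1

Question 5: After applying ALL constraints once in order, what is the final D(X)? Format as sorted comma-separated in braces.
Constraint 1 (U != Y) on D(U)={3,5,6,9} D(Y)={3,4,9,10}: no change
Constraint 2 (U < X) on D(U)={3,5,6,9} D(X)={3,4,9}: U {3,5,6,9}->{3,5,6}; X {3,4,9}->{4,9}
Constraint 3 (X != W) on D(X)={4,9} D(W)={4,5,9}: no change
So after all 3 constraints: D(X) = {4,9}

Answer: {4,9}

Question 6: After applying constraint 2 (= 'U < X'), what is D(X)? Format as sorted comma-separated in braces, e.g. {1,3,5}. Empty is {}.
Constraint 1 (U != Y) on D(U)={3,5,6,9} D(Y)={3,4,9,10}: no change
Constraint 2 (U < X) on D(U)={3,5,6,9} D(X)={3,4,9}: U {3,5,6,9}->{3,5,6}; X {3,4,9}->{4,9}
So after constraint 2: D(X) = {4,9}

Answer: {4,9}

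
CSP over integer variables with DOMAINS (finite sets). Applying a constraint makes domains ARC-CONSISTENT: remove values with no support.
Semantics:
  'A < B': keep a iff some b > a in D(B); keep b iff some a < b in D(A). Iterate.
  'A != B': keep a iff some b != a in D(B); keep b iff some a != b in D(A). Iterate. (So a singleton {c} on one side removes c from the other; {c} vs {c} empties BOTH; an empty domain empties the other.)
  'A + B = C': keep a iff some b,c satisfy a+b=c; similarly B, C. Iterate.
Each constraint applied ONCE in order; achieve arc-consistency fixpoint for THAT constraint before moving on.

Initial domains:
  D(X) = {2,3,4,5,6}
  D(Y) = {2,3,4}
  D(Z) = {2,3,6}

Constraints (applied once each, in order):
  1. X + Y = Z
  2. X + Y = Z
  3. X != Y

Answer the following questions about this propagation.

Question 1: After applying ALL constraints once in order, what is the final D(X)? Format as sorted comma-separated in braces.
Answer: {2,3,4}

Derivation:
Constraint 1 (X + Y = Z) on D(X)={2,3,4,5,6} D(Y)={2,3,4} D(Z)={2,3,6}: X {2,3,4,5,6}->{2,3,4}; Z {2,3,6}->{6}
Constraint 2 (X + Y = Z) on D(X)={2,3,4} D(Y)={2,3,4} D(Z)={6}: no change
Constraint 3 (X != Y) on D(X)={2,3,4} D(Y)={2,3,4}: no change
So after all 3 constraints: D(X) = {2,3,4}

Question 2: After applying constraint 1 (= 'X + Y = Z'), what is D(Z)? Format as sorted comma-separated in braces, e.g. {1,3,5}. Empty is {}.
Constraint 1 (X + Y = Z) on D(X)={2,3,4,5,6} D(Y)={2,3,4} D(Z)={2,3,6}: X {2,3,4,5,6}->{2,3,4}; Z {2,3,6}->{6}
So after constraint 1: D(Z) = {6}

Answer: {6}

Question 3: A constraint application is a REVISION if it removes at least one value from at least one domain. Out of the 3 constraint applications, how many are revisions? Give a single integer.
Answer: 1

Derivation:
Constraint 1 (X + Y = Z) on D(X)={2,3,4,5,6} D(Y)={2,3,4} D(Z)={2,3,6}: X {2,3,4,5,6}->{2,3,4}; Z {2,3,6}->{6} => REVISION
Constraint 2 (X + Y = Z) on D(X)={2,3,4} D(Y)={2,3,4} D(Z)={6}: no change => not a revision
Constraint 3 (X != Y) on D(X)={2,3,4} D(Y)={2,3,4}: no change => not a revision
Total revisions = 1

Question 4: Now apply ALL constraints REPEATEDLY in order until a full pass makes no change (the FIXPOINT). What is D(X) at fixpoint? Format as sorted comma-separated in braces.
pass 0 (initial): D(X)={2,3,4,5,6}
pass 1: X {2,3,4,5,6}->{2,3,4}; Z {2,3,6}->{6}
pass 2: no change
Fixpoint after 2 passes: D(X) = {2,3,4}

Answer: {2,3,4}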